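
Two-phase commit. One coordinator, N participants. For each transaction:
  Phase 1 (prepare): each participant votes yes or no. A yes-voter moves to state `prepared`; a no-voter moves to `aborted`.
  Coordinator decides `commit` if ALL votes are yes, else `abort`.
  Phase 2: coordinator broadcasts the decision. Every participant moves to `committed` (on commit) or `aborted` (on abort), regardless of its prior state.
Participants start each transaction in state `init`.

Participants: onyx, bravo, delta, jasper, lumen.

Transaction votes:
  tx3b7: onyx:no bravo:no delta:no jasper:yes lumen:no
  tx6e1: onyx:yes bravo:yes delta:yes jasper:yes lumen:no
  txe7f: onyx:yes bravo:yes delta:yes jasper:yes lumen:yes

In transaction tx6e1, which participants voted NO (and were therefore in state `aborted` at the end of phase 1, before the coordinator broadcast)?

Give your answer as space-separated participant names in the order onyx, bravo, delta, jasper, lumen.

Answer: lumen

Derivation:
Txn tx6e1 phase 1: onyx yes -> prepared; bravo yes -> prepared; delta yes -> prepared; jasper yes -> prepared; lumen no -> aborted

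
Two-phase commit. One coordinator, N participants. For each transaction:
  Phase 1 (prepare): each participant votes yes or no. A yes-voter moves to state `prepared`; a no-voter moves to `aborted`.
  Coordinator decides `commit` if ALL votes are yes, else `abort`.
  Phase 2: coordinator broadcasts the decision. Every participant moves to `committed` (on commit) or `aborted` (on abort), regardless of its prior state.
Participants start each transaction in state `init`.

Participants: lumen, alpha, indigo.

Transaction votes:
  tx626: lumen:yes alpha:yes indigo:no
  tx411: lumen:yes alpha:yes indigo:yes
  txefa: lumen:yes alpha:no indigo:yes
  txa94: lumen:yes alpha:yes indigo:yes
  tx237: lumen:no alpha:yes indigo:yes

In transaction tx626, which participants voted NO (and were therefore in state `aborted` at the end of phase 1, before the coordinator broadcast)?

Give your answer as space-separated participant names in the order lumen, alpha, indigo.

Txn tx626 phase 1: lumen yes -> prepared; alpha yes -> prepared; indigo no -> aborted

Answer: indigo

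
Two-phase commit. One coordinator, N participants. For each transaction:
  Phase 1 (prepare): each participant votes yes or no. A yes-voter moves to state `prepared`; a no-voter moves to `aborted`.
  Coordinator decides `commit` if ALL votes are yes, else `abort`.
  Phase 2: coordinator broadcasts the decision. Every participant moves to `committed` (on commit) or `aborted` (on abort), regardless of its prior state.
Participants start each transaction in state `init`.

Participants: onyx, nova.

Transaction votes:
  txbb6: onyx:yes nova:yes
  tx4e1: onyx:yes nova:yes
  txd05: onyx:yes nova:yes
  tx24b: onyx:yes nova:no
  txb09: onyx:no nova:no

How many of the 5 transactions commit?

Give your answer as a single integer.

Answer: 3

Derivation:
txbb6: all yes -> commit (commits=1)
tx4e1: all yes -> commit (commits=2)
txd05: all yes -> commit (commits=3)
tx24b: no from nova -> abort (commits=3)
txb09: no from onyx, nova -> abort (commits=3)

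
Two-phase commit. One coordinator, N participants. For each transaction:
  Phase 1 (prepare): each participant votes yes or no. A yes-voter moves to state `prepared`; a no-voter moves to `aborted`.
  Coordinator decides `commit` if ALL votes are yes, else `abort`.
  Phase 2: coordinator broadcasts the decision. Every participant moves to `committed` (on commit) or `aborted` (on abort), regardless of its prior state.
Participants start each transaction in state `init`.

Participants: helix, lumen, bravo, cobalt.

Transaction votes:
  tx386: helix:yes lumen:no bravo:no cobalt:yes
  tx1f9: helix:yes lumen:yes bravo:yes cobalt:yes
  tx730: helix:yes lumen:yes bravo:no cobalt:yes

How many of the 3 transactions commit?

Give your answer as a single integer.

Answer: 1

Derivation:
tx386: no from lumen, bravo -> abort (commits=0)
tx1f9: all yes -> commit (commits=1)
tx730: no from bravo -> abort (commits=1)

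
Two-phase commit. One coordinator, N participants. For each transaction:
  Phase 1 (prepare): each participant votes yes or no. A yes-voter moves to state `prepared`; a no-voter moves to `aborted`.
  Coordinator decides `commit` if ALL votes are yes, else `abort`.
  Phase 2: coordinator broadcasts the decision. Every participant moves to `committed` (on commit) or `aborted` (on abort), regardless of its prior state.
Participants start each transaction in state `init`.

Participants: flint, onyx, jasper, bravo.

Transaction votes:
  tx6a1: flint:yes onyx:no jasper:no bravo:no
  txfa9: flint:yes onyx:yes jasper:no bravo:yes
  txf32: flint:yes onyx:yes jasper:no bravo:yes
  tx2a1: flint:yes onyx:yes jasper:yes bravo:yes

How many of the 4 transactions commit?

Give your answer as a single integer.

Answer: 1

Derivation:
tx6a1: no from onyx, jasper, bravo -> abort (commits=0)
txfa9: no from jasper -> abort (commits=0)
txf32: no from jasper -> abort (commits=0)
tx2a1: all yes -> commit (commits=1)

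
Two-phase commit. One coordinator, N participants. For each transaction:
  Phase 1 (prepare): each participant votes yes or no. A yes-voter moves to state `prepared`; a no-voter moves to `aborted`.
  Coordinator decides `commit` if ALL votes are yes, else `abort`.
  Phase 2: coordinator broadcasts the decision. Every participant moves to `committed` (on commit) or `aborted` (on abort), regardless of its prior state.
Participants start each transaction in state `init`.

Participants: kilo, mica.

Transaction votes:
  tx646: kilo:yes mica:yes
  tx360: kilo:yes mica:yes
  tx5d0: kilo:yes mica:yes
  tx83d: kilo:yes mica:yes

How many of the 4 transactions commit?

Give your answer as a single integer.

tx646: all yes -> commit (commits=1)
tx360: all yes -> commit (commits=2)
tx5d0: all yes -> commit (commits=3)
tx83d: all yes -> commit (commits=4)

Answer: 4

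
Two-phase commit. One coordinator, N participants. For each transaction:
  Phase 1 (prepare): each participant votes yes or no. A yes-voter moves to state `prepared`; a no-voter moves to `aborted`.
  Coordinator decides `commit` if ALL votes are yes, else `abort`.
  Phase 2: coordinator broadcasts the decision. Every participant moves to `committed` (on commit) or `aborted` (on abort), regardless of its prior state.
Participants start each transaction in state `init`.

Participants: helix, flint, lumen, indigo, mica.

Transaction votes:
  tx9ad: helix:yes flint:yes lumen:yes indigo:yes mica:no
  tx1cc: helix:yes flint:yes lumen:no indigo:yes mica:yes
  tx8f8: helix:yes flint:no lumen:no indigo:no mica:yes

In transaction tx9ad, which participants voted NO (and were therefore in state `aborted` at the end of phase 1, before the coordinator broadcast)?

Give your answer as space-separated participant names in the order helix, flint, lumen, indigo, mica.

Answer: mica

Derivation:
Txn tx9ad phase 1: helix yes -> prepared; flint yes -> prepared; lumen yes -> prepared; indigo yes -> prepared; mica no -> aborted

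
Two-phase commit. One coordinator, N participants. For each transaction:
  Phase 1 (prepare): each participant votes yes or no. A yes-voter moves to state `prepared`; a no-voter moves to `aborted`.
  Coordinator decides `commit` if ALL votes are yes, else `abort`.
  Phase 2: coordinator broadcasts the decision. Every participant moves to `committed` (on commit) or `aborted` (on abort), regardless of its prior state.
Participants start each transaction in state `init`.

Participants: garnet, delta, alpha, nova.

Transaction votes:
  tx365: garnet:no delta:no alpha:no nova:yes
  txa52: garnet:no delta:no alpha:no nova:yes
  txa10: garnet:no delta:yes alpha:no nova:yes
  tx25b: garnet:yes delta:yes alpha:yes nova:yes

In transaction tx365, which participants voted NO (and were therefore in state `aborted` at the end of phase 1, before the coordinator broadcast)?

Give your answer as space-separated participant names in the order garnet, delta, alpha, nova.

Answer: garnet delta alpha

Derivation:
Txn tx365 phase 1: garnet no -> aborted; delta no -> aborted; alpha no -> aborted; nova yes -> prepared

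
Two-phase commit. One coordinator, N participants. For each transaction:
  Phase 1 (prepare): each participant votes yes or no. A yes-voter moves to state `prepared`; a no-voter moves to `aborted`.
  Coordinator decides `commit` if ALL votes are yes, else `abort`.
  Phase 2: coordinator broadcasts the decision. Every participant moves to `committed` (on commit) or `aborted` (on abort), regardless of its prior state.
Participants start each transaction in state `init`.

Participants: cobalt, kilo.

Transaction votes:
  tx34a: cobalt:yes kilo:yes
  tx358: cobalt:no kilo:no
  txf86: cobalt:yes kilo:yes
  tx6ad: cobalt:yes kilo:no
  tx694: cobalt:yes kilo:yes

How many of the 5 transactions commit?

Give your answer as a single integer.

Answer: 3

Derivation:
tx34a: all yes -> commit (commits=1)
tx358: no from cobalt, kilo -> abort (commits=1)
txf86: all yes -> commit (commits=2)
tx6ad: no from kilo -> abort (commits=2)
tx694: all yes -> commit (commits=3)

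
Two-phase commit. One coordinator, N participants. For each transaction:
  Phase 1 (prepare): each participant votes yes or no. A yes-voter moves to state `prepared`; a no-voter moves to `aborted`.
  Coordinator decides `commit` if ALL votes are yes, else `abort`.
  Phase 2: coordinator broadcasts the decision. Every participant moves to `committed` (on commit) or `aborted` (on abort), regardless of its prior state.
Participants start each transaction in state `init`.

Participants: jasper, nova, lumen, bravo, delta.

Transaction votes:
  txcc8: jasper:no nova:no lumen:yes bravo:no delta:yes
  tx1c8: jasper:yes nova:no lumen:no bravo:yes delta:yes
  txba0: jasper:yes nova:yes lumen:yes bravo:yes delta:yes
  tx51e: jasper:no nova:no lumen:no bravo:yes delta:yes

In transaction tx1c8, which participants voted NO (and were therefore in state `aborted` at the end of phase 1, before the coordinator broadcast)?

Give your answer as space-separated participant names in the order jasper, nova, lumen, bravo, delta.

Txn tx1c8 phase 1: jasper yes -> prepared; nova no -> aborted; lumen no -> aborted; bravo yes -> prepared; delta yes -> prepared

Answer: nova lumen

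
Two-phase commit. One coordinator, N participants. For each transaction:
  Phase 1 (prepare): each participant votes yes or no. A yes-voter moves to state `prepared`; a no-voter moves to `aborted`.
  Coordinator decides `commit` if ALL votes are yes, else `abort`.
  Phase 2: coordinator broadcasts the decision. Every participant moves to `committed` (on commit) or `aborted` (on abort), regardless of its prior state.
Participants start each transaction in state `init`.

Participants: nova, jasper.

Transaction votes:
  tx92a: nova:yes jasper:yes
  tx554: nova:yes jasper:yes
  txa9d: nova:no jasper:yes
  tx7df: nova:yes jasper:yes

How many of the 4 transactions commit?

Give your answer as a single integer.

Answer: 3

Derivation:
tx92a: all yes -> commit (commits=1)
tx554: all yes -> commit (commits=2)
txa9d: no from nova -> abort (commits=2)
tx7df: all yes -> commit (commits=3)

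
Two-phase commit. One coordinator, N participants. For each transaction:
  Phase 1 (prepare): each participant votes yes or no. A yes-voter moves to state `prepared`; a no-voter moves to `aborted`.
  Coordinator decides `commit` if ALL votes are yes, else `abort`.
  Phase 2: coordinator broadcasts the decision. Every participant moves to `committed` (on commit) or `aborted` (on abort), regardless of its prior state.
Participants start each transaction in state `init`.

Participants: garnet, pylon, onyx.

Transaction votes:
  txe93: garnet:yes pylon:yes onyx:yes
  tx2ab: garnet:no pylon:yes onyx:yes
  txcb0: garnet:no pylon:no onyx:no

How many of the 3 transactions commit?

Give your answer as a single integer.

txe93: all yes -> commit (commits=1)
tx2ab: no from garnet -> abort (commits=1)
txcb0: no from garnet, pylon, onyx -> abort (commits=1)

Answer: 1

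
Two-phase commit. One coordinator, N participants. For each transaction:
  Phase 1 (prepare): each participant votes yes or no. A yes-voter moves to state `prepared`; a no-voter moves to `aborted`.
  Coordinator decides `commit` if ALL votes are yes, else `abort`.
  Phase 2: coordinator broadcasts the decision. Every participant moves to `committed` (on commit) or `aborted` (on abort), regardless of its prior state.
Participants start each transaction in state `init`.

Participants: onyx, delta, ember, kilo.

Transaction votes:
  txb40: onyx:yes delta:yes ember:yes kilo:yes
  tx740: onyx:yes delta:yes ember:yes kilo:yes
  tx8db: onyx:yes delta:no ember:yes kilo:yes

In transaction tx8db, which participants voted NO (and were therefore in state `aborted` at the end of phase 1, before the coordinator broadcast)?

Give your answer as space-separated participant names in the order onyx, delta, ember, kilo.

Txn tx8db phase 1: onyx yes -> prepared; delta no -> aborted; ember yes -> prepared; kilo yes -> prepared

Answer: delta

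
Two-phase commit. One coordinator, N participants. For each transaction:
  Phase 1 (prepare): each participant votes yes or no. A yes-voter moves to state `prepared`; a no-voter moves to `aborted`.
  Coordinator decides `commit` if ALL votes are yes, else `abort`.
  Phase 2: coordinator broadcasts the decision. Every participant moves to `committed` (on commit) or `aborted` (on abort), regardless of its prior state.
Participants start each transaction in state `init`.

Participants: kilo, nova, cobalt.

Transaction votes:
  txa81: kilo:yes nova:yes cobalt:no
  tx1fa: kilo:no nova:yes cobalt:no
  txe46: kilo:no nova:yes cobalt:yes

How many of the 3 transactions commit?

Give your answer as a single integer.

Answer: 0

Derivation:
txa81: no from cobalt -> abort (commits=0)
tx1fa: no from kilo, cobalt -> abort (commits=0)
txe46: no from kilo -> abort (commits=0)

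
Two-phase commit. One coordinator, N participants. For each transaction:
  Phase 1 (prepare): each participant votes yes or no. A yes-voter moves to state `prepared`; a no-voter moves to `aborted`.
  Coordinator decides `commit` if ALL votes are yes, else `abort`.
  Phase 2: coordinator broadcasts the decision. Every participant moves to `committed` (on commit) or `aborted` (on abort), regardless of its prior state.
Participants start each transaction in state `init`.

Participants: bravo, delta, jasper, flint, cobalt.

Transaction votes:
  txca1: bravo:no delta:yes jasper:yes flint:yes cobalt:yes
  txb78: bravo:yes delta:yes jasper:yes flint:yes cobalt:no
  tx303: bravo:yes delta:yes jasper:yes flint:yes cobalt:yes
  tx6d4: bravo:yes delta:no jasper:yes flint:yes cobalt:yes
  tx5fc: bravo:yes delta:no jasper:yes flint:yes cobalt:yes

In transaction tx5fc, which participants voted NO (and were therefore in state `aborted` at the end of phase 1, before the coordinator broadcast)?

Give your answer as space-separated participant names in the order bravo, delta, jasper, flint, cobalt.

Answer: delta

Derivation:
Txn tx5fc phase 1: bravo yes -> prepared; delta no -> aborted; jasper yes -> prepared; flint yes -> prepared; cobalt yes -> prepared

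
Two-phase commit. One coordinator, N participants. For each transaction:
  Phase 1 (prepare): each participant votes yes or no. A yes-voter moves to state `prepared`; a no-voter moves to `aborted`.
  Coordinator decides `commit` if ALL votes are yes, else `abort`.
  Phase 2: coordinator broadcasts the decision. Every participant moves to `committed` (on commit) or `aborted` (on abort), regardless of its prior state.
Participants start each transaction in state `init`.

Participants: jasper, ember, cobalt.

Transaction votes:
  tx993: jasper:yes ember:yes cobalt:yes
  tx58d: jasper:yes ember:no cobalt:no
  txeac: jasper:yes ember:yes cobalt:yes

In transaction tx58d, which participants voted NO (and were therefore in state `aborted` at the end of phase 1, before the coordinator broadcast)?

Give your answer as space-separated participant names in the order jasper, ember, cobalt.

Answer: ember cobalt

Derivation:
Txn tx58d phase 1: jasper yes -> prepared; ember no -> aborted; cobalt no -> aborted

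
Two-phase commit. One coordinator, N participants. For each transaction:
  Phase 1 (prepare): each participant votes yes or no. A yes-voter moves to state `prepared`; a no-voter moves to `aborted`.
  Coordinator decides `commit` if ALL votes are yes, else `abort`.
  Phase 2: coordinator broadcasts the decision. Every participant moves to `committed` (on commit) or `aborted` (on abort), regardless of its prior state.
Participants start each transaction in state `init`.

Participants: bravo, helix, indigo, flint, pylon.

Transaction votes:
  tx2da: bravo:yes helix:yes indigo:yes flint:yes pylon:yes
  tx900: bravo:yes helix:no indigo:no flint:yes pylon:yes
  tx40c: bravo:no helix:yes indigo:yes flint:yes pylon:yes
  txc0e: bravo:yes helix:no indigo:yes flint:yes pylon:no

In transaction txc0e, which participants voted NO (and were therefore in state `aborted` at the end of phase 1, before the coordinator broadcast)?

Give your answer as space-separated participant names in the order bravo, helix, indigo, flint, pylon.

Txn txc0e phase 1: bravo yes -> prepared; helix no -> aborted; indigo yes -> prepared; flint yes -> prepared; pylon no -> aborted

Answer: helix pylon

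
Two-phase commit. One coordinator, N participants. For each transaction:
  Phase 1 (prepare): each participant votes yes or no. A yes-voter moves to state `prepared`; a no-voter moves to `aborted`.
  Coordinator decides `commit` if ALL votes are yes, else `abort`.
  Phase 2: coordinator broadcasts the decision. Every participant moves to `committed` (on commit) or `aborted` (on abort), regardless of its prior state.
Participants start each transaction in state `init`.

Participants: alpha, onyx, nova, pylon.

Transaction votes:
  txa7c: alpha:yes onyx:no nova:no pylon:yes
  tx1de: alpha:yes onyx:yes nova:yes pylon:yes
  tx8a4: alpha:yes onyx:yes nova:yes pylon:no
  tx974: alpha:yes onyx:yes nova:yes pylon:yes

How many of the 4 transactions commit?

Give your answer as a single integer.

Answer: 2

Derivation:
txa7c: no from onyx, nova -> abort (commits=0)
tx1de: all yes -> commit (commits=1)
tx8a4: no from pylon -> abort (commits=1)
tx974: all yes -> commit (commits=2)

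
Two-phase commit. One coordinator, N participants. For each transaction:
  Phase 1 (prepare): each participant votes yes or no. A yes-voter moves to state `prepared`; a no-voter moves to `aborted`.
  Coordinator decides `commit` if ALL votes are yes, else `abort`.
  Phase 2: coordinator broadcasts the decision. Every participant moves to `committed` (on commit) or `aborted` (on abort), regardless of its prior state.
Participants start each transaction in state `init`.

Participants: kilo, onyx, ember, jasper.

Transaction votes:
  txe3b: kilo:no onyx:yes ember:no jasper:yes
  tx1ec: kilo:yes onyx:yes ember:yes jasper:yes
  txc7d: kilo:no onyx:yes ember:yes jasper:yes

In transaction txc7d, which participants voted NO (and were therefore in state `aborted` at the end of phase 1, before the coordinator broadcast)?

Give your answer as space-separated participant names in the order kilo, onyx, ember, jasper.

Txn txc7d phase 1: kilo no -> aborted; onyx yes -> prepared; ember yes -> prepared; jasper yes -> prepared

Answer: kilo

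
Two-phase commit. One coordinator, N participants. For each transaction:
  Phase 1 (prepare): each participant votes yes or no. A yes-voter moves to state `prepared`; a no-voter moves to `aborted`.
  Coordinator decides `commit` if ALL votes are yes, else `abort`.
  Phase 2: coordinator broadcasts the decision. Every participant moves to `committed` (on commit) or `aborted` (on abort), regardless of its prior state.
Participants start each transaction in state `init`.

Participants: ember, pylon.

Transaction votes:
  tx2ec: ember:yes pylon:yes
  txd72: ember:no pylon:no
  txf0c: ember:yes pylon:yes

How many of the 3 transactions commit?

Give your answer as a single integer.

Answer: 2

Derivation:
tx2ec: all yes -> commit (commits=1)
txd72: no from ember, pylon -> abort (commits=1)
txf0c: all yes -> commit (commits=2)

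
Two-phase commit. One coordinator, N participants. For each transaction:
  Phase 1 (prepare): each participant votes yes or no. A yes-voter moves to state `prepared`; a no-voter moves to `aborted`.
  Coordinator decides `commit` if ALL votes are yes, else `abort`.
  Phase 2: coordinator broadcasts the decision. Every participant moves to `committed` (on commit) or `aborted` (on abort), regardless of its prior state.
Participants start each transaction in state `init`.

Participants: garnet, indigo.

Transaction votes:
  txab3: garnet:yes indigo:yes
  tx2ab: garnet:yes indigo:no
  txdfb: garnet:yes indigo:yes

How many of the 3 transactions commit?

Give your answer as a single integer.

Answer: 2

Derivation:
txab3: all yes -> commit (commits=1)
tx2ab: no from indigo -> abort (commits=1)
txdfb: all yes -> commit (commits=2)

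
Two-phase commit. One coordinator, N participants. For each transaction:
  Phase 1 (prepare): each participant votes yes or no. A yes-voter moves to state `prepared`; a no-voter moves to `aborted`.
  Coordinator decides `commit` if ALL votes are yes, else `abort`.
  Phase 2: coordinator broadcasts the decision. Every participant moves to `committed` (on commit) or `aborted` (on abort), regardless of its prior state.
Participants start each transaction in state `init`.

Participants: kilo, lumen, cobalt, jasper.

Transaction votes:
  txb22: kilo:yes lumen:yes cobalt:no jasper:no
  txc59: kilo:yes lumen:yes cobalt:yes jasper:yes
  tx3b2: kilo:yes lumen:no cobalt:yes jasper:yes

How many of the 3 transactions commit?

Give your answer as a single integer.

Answer: 1

Derivation:
txb22: no from cobalt, jasper -> abort (commits=0)
txc59: all yes -> commit (commits=1)
tx3b2: no from lumen -> abort (commits=1)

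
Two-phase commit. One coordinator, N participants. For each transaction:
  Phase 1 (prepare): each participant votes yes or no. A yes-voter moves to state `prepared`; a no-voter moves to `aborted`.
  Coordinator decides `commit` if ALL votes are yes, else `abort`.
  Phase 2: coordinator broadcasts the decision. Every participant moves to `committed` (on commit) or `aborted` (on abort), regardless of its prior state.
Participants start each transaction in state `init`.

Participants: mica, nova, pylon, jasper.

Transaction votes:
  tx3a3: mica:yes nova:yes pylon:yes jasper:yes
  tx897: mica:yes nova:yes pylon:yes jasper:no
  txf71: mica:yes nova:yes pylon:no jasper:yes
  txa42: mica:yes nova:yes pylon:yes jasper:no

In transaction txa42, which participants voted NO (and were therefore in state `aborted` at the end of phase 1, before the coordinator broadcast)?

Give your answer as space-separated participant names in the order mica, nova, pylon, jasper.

Answer: jasper

Derivation:
Txn txa42 phase 1: mica yes -> prepared; nova yes -> prepared; pylon yes -> prepared; jasper no -> aborted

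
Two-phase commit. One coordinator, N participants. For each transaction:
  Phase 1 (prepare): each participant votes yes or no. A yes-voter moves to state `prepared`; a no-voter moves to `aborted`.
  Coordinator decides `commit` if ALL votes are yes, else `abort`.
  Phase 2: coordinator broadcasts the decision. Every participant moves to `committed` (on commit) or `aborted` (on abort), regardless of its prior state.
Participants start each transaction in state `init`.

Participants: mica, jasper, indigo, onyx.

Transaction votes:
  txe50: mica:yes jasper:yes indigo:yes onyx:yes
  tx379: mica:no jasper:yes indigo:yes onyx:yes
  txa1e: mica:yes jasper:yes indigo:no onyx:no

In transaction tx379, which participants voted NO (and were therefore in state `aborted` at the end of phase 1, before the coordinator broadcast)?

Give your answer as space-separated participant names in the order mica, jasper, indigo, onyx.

Txn tx379 phase 1: mica no -> aborted; jasper yes -> prepared; indigo yes -> prepared; onyx yes -> prepared

Answer: mica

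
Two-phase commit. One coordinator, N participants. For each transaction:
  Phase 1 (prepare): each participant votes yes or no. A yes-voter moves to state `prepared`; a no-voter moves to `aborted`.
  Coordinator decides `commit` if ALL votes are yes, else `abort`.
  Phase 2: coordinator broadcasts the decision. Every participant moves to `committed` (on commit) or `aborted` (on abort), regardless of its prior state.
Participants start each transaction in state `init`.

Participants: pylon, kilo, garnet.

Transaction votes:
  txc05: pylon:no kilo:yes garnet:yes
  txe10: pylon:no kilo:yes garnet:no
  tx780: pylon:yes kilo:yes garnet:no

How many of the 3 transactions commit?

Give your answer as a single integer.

Answer: 0

Derivation:
txc05: no from pylon -> abort (commits=0)
txe10: no from pylon, garnet -> abort (commits=0)
tx780: no from garnet -> abort (commits=0)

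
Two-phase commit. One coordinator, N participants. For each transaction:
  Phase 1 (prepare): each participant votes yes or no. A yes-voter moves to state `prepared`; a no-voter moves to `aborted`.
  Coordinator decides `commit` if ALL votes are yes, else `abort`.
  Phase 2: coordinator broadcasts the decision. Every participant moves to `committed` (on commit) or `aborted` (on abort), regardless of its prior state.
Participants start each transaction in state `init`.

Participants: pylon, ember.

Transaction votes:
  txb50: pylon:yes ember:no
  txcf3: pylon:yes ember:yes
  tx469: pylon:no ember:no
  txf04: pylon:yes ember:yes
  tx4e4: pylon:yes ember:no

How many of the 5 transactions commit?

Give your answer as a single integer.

txb50: no from ember -> abort (commits=0)
txcf3: all yes -> commit (commits=1)
tx469: no from pylon, ember -> abort (commits=1)
txf04: all yes -> commit (commits=2)
tx4e4: no from ember -> abort (commits=2)

Answer: 2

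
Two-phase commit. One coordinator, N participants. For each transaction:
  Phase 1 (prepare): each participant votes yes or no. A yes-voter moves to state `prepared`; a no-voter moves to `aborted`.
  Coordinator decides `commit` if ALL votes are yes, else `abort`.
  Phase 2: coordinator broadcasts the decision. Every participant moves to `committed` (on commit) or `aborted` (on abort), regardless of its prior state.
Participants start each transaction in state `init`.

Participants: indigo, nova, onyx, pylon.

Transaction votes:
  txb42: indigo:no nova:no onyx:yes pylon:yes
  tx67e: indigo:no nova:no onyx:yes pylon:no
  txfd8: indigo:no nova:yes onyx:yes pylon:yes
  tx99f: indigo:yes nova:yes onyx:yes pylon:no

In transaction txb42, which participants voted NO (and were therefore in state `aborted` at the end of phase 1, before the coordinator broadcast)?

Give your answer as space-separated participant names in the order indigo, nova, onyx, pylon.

Txn txb42 phase 1: indigo no -> aborted; nova no -> aborted; onyx yes -> prepared; pylon yes -> prepared

Answer: indigo nova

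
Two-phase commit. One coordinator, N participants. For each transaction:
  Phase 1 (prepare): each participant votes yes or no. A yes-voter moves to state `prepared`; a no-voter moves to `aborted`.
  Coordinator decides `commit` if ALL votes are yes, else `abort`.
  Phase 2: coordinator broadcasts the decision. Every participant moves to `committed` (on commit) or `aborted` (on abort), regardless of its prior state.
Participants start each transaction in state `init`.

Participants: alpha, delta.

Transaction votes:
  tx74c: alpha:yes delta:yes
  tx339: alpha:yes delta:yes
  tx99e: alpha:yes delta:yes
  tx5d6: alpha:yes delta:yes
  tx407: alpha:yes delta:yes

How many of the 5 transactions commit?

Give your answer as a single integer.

Answer: 5

Derivation:
tx74c: all yes -> commit (commits=1)
tx339: all yes -> commit (commits=2)
tx99e: all yes -> commit (commits=3)
tx5d6: all yes -> commit (commits=4)
tx407: all yes -> commit (commits=5)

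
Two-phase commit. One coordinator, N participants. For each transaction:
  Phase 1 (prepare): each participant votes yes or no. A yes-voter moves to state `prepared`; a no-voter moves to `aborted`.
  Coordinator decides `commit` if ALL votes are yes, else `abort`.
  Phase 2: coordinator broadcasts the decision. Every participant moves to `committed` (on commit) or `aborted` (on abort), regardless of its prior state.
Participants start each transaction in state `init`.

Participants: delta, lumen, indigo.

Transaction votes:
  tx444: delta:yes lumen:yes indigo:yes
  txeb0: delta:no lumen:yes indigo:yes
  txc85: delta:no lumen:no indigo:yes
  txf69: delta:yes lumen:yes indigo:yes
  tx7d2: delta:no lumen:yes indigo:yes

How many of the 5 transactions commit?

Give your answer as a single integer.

Answer: 2

Derivation:
tx444: all yes -> commit (commits=1)
txeb0: no from delta -> abort (commits=1)
txc85: no from delta, lumen -> abort (commits=1)
txf69: all yes -> commit (commits=2)
tx7d2: no from delta -> abort (commits=2)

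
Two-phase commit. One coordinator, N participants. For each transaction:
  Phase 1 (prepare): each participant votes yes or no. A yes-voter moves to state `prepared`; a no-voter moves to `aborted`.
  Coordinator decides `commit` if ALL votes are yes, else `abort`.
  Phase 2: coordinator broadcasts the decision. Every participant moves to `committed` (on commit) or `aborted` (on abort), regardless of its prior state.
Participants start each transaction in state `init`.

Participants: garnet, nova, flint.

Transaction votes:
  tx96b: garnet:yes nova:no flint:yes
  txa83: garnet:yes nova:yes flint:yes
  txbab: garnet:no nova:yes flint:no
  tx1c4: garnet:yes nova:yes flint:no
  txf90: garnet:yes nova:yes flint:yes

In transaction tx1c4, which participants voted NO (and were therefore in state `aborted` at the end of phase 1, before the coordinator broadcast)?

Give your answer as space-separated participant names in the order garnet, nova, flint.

Txn tx1c4 phase 1: garnet yes -> prepared; nova yes -> prepared; flint no -> aborted

Answer: flint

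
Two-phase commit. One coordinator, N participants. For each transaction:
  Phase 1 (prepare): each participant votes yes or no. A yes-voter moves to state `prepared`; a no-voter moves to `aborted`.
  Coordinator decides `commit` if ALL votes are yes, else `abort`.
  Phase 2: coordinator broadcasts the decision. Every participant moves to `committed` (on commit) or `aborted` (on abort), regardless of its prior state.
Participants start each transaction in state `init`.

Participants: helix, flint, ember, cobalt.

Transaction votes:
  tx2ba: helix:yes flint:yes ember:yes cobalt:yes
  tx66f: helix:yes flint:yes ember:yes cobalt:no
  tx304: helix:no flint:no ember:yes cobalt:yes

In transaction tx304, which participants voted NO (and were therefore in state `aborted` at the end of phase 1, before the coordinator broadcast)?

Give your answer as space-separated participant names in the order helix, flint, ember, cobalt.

Answer: helix flint

Derivation:
Txn tx304 phase 1: helix no -> aborted; flint no -> aborted; ember yes -> prepared; cobalt yes -> prepared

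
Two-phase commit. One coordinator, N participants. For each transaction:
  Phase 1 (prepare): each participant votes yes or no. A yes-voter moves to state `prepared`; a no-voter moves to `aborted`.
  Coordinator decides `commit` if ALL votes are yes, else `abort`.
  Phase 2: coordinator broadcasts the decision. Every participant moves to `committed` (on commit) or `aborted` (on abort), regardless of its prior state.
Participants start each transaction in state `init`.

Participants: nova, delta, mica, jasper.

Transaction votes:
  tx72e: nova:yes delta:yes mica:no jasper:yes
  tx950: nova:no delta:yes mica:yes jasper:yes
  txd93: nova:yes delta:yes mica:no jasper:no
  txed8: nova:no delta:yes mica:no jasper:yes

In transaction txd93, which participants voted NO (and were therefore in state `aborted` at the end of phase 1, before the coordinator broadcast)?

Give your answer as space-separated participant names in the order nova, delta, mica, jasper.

Answer: mica jasper

Derivation:
Txn txd93 phase 1: nova yes -> prepared; delta yes -> prepared; mica no -> aborted; jasper no -> aborted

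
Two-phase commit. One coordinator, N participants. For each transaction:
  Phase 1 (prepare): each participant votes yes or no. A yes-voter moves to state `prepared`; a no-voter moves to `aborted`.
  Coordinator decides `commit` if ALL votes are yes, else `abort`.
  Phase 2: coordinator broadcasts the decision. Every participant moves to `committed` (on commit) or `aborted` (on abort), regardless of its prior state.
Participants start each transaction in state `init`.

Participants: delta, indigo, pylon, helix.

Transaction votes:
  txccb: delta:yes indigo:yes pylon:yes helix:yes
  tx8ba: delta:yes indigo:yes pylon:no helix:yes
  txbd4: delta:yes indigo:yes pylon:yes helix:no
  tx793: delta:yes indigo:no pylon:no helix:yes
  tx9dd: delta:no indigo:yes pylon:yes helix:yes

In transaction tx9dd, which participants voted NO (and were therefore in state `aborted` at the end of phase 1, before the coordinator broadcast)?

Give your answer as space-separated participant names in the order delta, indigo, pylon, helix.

Txn tx9dd phase 1: delta no -> aborted; indigo yes -> prepared; pylon yes -> prepared; helix yes -> prepared

Answer: delta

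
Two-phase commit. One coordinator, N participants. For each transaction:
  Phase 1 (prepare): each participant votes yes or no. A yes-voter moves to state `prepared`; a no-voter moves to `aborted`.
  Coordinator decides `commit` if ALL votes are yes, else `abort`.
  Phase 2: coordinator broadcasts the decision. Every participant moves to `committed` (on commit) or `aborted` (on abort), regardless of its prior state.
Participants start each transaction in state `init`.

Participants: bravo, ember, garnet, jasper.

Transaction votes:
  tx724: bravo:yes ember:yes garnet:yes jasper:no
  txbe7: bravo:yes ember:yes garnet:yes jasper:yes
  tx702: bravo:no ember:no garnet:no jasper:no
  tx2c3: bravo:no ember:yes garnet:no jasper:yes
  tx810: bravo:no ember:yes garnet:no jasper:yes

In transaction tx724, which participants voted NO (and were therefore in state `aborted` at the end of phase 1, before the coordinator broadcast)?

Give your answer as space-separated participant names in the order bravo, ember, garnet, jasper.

Answer: jasper

Derivation:
Txn tx724 phase 1: bravo yes -> prepared; ember yes -> prepared; garnet yes -> prepared; jasper no -> aborted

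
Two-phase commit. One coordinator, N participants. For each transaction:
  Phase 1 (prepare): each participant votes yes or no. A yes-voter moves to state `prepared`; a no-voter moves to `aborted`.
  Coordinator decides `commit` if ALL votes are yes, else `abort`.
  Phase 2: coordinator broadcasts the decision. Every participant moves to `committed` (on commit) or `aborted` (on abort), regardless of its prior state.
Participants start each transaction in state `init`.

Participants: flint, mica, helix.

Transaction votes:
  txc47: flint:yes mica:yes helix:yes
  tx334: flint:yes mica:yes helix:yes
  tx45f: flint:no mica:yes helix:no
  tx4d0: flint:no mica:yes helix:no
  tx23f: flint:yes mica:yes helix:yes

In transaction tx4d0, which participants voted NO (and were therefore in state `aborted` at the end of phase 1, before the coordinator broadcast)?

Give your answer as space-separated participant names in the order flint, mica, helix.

Answer: flint helix

Derivation:
Txn tx4d0 phase 1: flint no -> aborted; mica yes -> prepared; helix no -> aborted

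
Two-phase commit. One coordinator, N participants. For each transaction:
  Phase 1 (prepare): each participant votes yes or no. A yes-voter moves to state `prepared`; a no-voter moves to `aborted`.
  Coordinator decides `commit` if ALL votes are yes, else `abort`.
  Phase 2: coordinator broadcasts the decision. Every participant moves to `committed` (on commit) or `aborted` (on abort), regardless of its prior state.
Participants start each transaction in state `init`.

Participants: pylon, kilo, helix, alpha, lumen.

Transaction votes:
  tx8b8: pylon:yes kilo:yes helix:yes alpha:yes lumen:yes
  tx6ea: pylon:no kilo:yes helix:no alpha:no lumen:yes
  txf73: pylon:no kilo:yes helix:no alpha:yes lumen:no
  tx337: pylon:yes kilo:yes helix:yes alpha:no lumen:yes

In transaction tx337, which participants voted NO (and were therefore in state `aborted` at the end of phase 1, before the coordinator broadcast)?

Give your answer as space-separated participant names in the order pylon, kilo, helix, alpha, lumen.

Txn tx337 phase 1: pylon yes -> prepared; kilo yes -> prepared; helix yes -> prepared; alpha no -> aborted; lumen yes -> prepared

Answer: alpha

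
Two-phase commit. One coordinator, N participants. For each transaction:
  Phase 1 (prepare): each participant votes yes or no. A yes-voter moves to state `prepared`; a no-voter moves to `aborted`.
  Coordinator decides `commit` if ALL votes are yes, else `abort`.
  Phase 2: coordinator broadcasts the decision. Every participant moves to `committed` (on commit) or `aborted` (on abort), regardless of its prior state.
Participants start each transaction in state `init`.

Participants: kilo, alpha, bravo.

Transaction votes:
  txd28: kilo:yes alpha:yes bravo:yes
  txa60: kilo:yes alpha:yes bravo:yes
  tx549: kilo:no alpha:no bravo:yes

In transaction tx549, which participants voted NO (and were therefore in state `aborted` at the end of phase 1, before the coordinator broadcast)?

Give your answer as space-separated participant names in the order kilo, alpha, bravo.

Answer: kilo alpha

Derivation:
Txn tx549 phase 1: kilo no -> aborted; alpha no -> aborted; bravo yes -> prepared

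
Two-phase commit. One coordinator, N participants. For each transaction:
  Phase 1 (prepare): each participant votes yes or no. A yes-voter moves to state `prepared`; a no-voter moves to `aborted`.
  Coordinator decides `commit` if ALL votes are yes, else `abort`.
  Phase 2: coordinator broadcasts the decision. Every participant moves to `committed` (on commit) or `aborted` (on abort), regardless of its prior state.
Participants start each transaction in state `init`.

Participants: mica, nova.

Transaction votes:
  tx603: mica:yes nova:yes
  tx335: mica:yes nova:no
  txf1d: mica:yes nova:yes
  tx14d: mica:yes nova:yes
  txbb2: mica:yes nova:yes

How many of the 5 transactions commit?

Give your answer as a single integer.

Answer: 4

Derivation:
tx603: all yes -> commit (commits=1)
tx335: no from nova -> abort (commits=1)
txf1d: all yes -> commit (commits=2)
tx14d: all yes -> commit (commits=3)
txbb2: all yes -> commit (commits=4)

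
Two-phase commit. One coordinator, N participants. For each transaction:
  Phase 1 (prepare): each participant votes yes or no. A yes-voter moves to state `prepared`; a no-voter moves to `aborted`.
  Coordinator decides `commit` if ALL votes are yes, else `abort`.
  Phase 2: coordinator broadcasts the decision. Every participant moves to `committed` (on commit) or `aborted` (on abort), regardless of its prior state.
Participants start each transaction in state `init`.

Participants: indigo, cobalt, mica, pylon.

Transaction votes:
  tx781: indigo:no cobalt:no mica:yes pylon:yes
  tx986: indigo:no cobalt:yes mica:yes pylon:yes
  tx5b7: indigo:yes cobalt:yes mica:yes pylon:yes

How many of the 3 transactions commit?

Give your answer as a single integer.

Answer: 1

Derivation:
tx781: no from indigo, cobalt -> abort (commits=0)
tx986: no from indigo -> abort (commits=0)
tx5b7: all yes -> commit (commits=1)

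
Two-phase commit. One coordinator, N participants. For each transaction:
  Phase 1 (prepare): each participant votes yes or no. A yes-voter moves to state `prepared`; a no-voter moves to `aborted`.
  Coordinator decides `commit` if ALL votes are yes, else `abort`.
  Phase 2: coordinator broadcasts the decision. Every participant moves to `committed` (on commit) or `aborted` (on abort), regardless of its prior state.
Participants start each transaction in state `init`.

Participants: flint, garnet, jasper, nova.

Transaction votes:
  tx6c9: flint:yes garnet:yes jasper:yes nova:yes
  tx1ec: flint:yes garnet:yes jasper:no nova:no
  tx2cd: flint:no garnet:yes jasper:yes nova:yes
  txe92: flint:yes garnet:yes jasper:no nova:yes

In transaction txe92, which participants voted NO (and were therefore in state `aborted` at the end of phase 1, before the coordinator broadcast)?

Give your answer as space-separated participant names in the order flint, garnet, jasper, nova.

Answer: jasper

Derivation:
Txn txe92 phase 1: flint yes -> prepared; garnet yes -> prepared; jasper no -> aborted; nova yes -> prepared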